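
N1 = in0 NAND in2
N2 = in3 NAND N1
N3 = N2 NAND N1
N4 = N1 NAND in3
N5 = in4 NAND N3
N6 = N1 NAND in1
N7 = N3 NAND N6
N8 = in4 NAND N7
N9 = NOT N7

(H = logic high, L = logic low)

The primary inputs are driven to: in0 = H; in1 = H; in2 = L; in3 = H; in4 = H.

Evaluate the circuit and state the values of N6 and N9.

N1 = in0 NAND in2 = H NAND L = H
N2 = in3 NAND N1 = H NAND H = L
N3 = N2 NAND N1 = L NAND H = H
N6 = N1 NAND in1 = H NAND H = L
N7 = N3 NAND N6 = H NAND L = H
N9 = NOT N7 = NOT H = L

N6 = L; N9 = L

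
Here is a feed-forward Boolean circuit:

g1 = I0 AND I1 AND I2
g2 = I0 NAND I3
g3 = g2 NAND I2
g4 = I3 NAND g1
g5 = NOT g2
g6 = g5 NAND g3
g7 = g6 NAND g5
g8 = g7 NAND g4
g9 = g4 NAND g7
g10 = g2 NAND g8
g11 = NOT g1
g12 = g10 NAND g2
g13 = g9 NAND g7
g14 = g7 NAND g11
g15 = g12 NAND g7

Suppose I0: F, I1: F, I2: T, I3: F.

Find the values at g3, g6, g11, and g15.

g1 = I0 AND I1 AND I2 = F AND F AND T = F
g2 = I0 NAND I3 = F NAND F = T
g3 = g2 NAND I2 = T NAND T = F
g4 = I3 NAND g1 = F NAND F = T
g5 = NOT g2 = NOT T = F
g6 = g5 NAND g3 = F NAND F = T
g7 = g6 NAND g5 = T NAND F = T
g8 = g7 NAND g4 = T NAND T = F
g10 = g2 NAND g8 = T NAND F = T
g11 = NOT g1 = NOT F = T
g12 = g10 NAND g2 = T NAND T = F
g15 = g12 NAND g7 = F NAND T = T

g3 = F; g6 = T; g11 = T; g15 = T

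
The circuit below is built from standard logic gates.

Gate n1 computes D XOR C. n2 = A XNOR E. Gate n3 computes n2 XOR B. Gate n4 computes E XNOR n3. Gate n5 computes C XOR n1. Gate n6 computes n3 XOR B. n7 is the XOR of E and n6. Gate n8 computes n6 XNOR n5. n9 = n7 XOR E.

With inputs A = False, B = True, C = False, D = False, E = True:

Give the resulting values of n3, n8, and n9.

n1 = D XOR C = False XOR False = False
n2 = A XNOR E = False XNOR True = False
n3 = n2 XOR B = False XOR True = True
n5 = C XOR n1 = False XOR False = False
n6 = n3 XOR B = True XOR True = False
n7 = E XOR n6 = True XOR False = True
n8 = n6 XNOR n5 = False XNOR False = True
n9 = n7 XOR E = True XOR True = False

n3 = True, n8 = True, n9 = False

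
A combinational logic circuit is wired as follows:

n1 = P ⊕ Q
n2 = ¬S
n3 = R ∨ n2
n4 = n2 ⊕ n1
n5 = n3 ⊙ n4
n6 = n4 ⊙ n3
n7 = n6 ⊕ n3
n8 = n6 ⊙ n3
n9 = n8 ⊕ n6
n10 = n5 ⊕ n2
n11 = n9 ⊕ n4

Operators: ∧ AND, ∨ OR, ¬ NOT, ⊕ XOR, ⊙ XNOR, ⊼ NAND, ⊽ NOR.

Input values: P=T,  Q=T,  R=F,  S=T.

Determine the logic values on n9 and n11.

n9 = T  n11 = T

n1 = P XOR Q = T XOR T = F
n2 = NOT S = NOT T = F
n3 = R OR n2 = F OR F = F
n4 = n2 XOR n1 = F XOR F = F
n6 = n4 XNOR n3 = F XNOR F = T
n8 = n6 XNOR n3 = T XNOR F = F
n9 = n8 XOR n6 = F XOR T = T
n11 = n9 XOR n4 = T XOR F = T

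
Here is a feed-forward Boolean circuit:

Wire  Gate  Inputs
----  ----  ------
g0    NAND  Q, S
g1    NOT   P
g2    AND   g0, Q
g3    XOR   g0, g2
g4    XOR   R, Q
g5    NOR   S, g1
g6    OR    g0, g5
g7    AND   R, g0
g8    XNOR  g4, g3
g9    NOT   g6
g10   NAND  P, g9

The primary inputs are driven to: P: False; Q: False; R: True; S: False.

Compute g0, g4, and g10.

g0 = Q NAND S = False NAND False = True
g1 = NOT P = NOT False = True
g4 = R XOR Q = True XOR False = True
g5 = S NOR g1 = False NOR True = False
g6 = g0 OR g5 = True OR False = True
g9 = NOT g6 = NOT True = False
g10 = P NAND g9 = False NAND False = True

g0 = True, g4 = True, g10 = True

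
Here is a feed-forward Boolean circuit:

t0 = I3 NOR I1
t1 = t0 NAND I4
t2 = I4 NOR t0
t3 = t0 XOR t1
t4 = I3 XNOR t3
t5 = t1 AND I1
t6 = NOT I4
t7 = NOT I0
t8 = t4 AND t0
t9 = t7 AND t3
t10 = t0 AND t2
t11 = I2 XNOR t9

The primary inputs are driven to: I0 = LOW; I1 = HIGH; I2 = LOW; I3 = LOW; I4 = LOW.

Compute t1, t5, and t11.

t0 = I3 NOR I1 = LOW NOR HIGH = LOW
t1 = t0 NAND I4 = LOW NAND LOW = HIGH
t3 = t0 XOR t1 = LOW XOR HIGH = HIGH
t5 = t1 AND I1 = HIGH AND HIGH = HIGH
t7 = NOT I0 = NOT LOW = HIGH
t9 = t7 AND t3 = HIGH AND HIGH = HIGH
t11 = I2 XNOR t9 = LOW XNOR HIGH = LOW

t1 = HIGH; t5 = HIGH; t11 = LOW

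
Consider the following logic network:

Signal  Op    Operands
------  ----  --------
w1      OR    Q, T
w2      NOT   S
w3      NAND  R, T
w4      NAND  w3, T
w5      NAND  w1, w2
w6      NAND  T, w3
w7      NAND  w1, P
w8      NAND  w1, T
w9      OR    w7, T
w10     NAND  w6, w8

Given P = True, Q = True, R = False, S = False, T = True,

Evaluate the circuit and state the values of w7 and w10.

w7 = False, w10 = True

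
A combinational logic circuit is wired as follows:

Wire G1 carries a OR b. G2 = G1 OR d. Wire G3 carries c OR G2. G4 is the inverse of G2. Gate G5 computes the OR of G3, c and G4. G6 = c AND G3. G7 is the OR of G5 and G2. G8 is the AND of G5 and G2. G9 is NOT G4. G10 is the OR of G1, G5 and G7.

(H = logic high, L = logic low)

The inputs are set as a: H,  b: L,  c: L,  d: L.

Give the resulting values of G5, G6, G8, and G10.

G5 = H, G6 = L, G8 = H, G10 = H

G1 = a OR b = H OR L = H
G2 = G1 OR d = H OR L = H
G3 = c OR G2 = L OR H = H
G4 = NOT G2 = NOT H = L
G5 = G3 OR c OR G4 = H OR L OR L = H
G6 = c AND G3 = L AND H = L
G7 = G5 OR G2 = H OR H = H
G8 = G5 AND G2 = H AND H = H
G10 = G1 OR G5 OR G7 = H OR H OR H = H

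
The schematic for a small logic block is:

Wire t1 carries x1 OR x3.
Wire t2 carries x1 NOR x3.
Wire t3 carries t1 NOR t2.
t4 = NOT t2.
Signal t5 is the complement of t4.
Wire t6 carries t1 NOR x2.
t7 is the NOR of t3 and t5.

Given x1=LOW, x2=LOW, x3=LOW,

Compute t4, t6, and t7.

t4 = LOW, t6 = HIGH, t7 = LOW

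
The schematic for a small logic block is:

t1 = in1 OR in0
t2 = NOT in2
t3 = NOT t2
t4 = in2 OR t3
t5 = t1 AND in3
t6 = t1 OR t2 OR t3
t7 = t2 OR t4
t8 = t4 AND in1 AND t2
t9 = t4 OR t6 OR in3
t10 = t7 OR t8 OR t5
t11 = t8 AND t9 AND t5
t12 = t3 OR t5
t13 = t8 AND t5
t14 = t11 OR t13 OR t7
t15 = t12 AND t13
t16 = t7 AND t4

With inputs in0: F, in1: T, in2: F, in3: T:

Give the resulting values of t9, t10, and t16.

t1 = in1 OR in0 = T OR F = T
t2 = NOT in2 = NOT F = T
t3 = NOT t2 = NOT T = F
t4 = in2 OR t3 = F OR F = F
t5 = t1 AND in3 = T AND T = T
t6 = t1 OR t2 OR t3 = T OR T OR F = T
t7 = t2 OR t4 = T OR F = T
t8 = t4 AND in1 AND t2 = F AND T AND T = F
t9 = t4 OR t6 OR in3 = F OR T OR T = T
t10 = t7 OR t8 OR t5 = T OR F OR T = T
t16 = t7 AND t4 = T AND F = F

t9 = T, t10 = T, t16 = F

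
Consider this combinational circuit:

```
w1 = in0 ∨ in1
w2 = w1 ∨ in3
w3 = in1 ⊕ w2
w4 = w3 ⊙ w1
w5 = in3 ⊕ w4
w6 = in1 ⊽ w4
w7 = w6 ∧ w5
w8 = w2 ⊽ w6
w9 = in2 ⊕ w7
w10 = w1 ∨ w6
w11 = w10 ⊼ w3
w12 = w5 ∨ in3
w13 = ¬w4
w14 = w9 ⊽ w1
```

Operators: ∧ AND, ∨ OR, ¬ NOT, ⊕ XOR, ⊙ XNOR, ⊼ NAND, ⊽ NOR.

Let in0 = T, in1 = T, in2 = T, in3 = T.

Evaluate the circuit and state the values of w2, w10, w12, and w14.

w1 = in0 OR in1 = T OR T = T
w2 = w1 OR in3 = T OR T = T
w3 = in1 XOR w2 = T XOR T = F
w4 = w3 XNOR w1 = F XNOR T = F
w5 = in3 XOR w4 = T XOR F = T
w6 = in1 NOR w4 = T NOR F = F
w7 = w6 AND w5 = F AND T = F
w9 = in2 XOR w7 = T XOR F = T
w10 = w1 OR w6 = T OR F = T
w12 = w5 OR in3 = T OR T = T
w14 = w9 NOR w1 = T NOR T = F

w2 = T, w10 = T, w12 = T, w14 = F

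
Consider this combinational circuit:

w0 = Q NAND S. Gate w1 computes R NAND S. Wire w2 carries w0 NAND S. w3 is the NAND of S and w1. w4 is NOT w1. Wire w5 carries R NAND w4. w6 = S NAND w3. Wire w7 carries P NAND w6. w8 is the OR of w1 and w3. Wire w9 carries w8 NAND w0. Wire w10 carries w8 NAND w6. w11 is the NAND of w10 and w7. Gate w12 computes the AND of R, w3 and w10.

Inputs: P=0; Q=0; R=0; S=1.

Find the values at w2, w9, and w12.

w0 = Q NAND S = 0 NAND 1 = 1
w1 = R NAND S = 0 NAND 1 = 1
w2 = w0 NAND S = 1 NAND 1 = 0
w3 = S NAND w1 = 1 NAND 1 = 0
w6 = S NAND w3 = 1 NAND 0 = 1
w8 = w1 OR w3 = 1 OR 0 = 1
w9 = w8 NAND w0 = 1 NAND 1 = 0
w10 = w8 NAND w6 = 1 NAND 1 = 0
w12 = R AND w3 AND w10 = 0 AND 0 AND 0 = 0

w2 = 0; w9 = 0; w12 = 0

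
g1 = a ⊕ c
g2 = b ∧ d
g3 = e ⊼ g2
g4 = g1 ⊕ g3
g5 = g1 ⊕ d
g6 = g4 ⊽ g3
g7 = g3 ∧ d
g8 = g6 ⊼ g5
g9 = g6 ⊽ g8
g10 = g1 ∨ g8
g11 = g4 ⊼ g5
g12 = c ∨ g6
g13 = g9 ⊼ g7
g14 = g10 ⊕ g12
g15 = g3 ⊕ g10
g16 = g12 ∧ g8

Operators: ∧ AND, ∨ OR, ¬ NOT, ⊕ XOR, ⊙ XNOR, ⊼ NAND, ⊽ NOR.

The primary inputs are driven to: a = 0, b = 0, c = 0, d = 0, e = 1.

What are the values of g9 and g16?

g9 = 0, g16 = 0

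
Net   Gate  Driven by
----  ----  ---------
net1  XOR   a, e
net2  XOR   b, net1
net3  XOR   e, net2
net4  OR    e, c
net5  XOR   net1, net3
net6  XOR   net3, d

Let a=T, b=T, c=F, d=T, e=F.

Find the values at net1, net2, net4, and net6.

net1 = T; net2 = F; net4 = F; net6 = T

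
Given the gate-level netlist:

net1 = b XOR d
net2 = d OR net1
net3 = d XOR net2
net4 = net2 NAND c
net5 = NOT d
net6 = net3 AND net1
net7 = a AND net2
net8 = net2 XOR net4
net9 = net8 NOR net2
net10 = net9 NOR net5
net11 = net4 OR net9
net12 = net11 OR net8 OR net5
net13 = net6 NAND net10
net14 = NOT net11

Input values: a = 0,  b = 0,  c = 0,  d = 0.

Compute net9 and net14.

net1 = b XOR d = 0 XOR 0 = 0
net2 = d OR net1 = 0 OR 0 = 0
net4 = net2 NAND c = 0 NAND 0 = 1
net8 = net2 XOR net4 = 0 XOR 1 = 1
net9 = net8 NOR net2 = 1 NOR 0 = 0
net11 = net4 OR net9 = 1 OR 0 = 1
net14 = NOT net11 = NOT 1 = 0

net9 = 0; net14 = 0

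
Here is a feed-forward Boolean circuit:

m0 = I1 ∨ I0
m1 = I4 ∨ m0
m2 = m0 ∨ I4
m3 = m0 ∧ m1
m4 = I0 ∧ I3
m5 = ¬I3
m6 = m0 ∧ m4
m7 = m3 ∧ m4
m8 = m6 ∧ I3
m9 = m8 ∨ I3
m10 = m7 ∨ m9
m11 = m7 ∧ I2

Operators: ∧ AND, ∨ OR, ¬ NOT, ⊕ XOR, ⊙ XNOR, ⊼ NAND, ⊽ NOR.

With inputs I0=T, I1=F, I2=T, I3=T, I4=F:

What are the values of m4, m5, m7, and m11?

m4 = T, m5 = F, m7 = T, m11 = T

m0 = I1 OR I0 = F OR T = T
m1 = I4 OR m0 = F OR T = T
m3 = m0 AND m1 = T AND T = T
m4 = I0 AND I3 = T AND T = T
m5 = NOT I3 = NOT T = F
m7 = m3 AND m4 = T AND T = T
m11 = m7 AND I2 = T AND T = T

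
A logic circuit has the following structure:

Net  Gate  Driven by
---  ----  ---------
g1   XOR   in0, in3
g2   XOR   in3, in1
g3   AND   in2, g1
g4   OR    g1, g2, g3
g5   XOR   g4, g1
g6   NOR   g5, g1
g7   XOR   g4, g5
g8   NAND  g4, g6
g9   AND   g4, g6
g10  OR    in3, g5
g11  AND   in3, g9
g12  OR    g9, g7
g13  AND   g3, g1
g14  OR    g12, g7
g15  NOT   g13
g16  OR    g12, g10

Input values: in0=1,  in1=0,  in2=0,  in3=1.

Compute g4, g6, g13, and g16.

g4 = 1, g6 = 0, g13 = 0, g16 = 1

g1 = in0 XOR in3 = 1 XOR 1 = 0
g2 = in3 XOR in1 = 1 XOR 0 = 1
g3 = in2 AND g1 = 0 AND 0 = 0
g4 = g1 OR g2 OR g3 = 0 OR 1 OR 0 = 1
g5 = g4 XOR g1 = 1 XOR 0 = 1
g6 = g5 NOR g1 = 1 NOR 0 = 0
g7 = g4 XOR g5 = 1 XOR 1 = 0
g9 = g4 AND g6 = 1 AND 0 = 0
g10 = in3 OR g5 = 1 OR 1 = 1
g12 = g9 OR g7 = 0 OR 0 = 0
g13 = g3 AND g1 = 0 AND 0 = 0
g16 = g12 OR g10 = 0 OR 1 = 1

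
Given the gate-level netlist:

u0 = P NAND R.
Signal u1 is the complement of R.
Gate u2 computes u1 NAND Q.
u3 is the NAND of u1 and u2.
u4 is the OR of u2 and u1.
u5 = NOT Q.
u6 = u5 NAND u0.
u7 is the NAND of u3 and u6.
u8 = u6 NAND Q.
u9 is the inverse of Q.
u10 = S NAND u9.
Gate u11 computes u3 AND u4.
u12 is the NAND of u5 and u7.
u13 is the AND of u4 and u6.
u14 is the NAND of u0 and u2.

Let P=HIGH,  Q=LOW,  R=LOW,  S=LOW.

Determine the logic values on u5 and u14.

u5 = HIGH; u14 = LOW

u0 = P NAND R = HIGH NAND LOW = HIGH
u1 = NOT R = NOT LOW = HIGH
u2 = u1 NAND Q = HIGH NAND LOW = HIGH
u5 = NOT Q = NOT LOW = HIGH
u14 = u0 NAND u2 = HIGH NAND HIGH = LOW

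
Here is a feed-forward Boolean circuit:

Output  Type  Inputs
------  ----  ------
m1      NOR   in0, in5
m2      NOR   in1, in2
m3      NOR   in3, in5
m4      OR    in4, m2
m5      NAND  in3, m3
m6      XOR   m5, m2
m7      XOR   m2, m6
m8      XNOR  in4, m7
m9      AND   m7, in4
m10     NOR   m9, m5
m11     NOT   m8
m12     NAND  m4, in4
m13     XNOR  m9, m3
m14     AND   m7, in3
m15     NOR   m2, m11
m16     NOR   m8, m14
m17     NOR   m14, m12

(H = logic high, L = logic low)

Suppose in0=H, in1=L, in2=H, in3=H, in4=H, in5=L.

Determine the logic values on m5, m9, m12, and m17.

m5 = H; m9 = H; m12 = L; m17 = L

m2 = in1 NOR in2 = L NOR H = L
m3 = in3 NOR in5 = H NOR L = L
m4 = in4 OR m2 = H OR L = H
m5 = in3 NAND m3 = H NAND L = H
m6 = m5 XOR m2 = H XOR L = H
m7 = m2 XOR m6 = L XOR H = H
m9 = m7 AND in4 = H AND H = H
m12 = m4 NAND in4 = H NAND H = L
m14 = m7 AND in3 = H AND H = H
m17 = m14 NOR m12 = H NOR L = L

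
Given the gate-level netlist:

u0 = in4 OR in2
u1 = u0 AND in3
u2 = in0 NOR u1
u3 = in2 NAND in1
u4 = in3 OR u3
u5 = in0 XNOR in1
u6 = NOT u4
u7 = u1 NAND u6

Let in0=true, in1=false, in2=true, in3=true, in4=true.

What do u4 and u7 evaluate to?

u4 = true; u7 = true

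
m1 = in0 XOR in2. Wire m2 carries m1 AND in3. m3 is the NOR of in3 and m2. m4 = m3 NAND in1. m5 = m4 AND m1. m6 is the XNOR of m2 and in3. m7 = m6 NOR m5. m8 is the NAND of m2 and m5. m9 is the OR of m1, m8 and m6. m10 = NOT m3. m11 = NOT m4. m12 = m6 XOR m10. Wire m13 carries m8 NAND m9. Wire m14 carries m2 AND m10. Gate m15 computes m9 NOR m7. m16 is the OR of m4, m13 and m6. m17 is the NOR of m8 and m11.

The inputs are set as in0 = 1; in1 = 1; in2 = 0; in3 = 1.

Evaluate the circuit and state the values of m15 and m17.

m15 = 0  m17 = 1

m1 = in0 XOR in2 = 1 XOR 0 = 1
m2 = m1 AND in3 = 1 AND 1 = 1
m3 = in3 NOR m2 = 1 NOR 1 = 0
m4 = m3 NAND in1 = 0 NAND 1 = 1
m5 = m4 AND m1 = 1 AND 1 = 1
m6 = m2 XNOR in3 = 1 XNOR 1 = 1
m7 = m6 NOR m5 = 1 NOR 1 = 0
m8 = m2 NAND m5 = 1 NAND 1 = 0
m9 = m1 OR m8 OR m6 = 1 OR 0 OR 1 = 1
m11 = NOT m4 = NOT 1 = 0
m15 = m9 NOR m7 = 1 NOR 0 = 0
m17 = m8 NOR m11 = 0 NOR 0 = 1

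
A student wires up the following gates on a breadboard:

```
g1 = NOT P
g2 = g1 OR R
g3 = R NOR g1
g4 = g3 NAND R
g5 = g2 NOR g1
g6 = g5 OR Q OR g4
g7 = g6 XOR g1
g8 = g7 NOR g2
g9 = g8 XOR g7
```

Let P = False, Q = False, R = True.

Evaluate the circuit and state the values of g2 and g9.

g1 = NOT P = NOT False = True
g2 = g1 OR R = True OR True = True
g3 = R NOR g1 = True NOR True = False
g4 = g3 NAND R = False NAND True = True
g5 = g2 NOR g1 = True NOR True = False
g6 = g5 OR Q OR g4 = False OR False OR True = True
g7 = g6 XOR g1 = True XOR True = False
g8 = g7 NOR g2 = False NOR True = False
g9 = g8 XOR g7 = False XOR False = False

g2 = True, g9 = False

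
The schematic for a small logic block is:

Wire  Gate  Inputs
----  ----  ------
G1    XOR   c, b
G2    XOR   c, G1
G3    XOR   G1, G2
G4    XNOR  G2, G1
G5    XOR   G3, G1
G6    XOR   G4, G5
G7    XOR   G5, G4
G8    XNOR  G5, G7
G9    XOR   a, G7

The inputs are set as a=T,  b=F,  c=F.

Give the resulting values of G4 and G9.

G1 = c XOR b = F XOR F = F
G2 = c XOR G1 = F XOR F = F
G3 = G1 XOR G2 = F XOR F = F
G4 = G2 XNOR G1 = F XNOR F = T
G5 = G3 XOR G1 = F XOR F = F
G7 = G5 XOR G4 = F XOR T = T
G9 = a XOR G7 = T XOR T = F

G4 = T; G9 = F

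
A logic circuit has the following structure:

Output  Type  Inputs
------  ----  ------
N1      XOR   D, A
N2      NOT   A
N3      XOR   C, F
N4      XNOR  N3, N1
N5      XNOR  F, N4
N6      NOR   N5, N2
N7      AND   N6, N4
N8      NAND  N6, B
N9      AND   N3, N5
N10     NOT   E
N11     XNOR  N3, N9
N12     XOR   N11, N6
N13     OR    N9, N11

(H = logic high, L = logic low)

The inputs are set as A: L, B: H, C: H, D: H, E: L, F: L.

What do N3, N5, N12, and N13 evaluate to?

N3 = H  N5 = L  N12 = L  N13 = L

N1 = D XOR A = H XOR L = H
N2 = NOT A = NOT L = H
N3 = C XOR F = H XOR L = H
N4 = N3 XNOR N1 = H XNOR H = H
N5 = F XNOR N4 = L XNOR H = L
N6 = N5 NOR N2 = L NOR H = L
N9 = N3 AND N5 = H AND L = L
N11 = N3 XNOR N9 = H XNOR L = L
N12 = N11 XOR N6 = L XOR L = L
N13 = N9 OR N11 = L OR L = L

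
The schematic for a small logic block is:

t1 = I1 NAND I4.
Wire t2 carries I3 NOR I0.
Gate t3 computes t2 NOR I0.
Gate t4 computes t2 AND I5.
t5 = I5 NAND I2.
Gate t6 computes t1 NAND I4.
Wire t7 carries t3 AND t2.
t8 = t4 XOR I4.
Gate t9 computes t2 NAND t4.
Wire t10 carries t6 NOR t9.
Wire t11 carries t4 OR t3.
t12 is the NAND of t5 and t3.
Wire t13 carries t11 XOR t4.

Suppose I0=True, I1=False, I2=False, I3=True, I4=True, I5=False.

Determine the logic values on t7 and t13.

t2 = I3 NOR I0 = True NOR True = False
t3 = t2 NOR I0 = False NOR True = False
t4 = t2 AND I5 = False AND False = False
t7 = t3 AND t2 = False AND False = False
t11 = t4 OR t3 = False OR False = False
t13 = t11 XOR t4 = False XOR False = False

t7 = False, t13 = False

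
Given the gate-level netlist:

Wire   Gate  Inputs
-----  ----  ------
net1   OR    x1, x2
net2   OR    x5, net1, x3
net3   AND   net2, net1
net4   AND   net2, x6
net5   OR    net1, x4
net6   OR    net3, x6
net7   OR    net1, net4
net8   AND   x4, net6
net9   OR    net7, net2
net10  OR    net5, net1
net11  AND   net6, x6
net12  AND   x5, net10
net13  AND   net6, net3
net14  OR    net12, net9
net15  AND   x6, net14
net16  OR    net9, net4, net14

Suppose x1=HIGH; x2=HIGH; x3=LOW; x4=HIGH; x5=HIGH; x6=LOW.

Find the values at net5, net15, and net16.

net1 = x1 OR x2 = HIGH OR HIGH = HIGH
net2 = x5 OR net1 OR x3 = HIGH OR HIGH OR LOW = HIGH
net4 = net2 AND x6 = HIGH AND LOW = LOW
net5 = net1 OR x4 = HIGH OR HIGH = HIGH
net7 = net1 OR net4 = HIGH OR LOW = HIGH
net9 = net7 OR net2 = HIGH OR HIGH = HIGH
net10 = net5 OR net1 = HIGH OR HIGH = HIGH
net12 = x5 AND net10 = HIGH AND HIGH = HIGH
net14 = net12 OR net9 = HIGH OR HIGH = HIGH
net15 = x6 AND net14 = LOW AND HIGH = LOW
net16 = net9 OR net4 OR net14 = HIGH OR LOW OR HIGH = HIGH

net5 = HIGH; net15 = LOW; net16 = HIGH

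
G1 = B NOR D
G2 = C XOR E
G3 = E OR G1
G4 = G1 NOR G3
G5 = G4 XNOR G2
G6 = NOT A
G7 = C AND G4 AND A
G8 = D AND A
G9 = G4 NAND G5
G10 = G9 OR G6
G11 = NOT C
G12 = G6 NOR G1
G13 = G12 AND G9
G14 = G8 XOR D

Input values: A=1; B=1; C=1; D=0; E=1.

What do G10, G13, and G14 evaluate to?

G1 = B NOR D = 1 NOR 0 = 0
G2 = C XOR E = 1 XOR 1 = 0
G3 = E OR G1 = 1 OR 0 = 1
G4 = G1 NOR G3 = 0 NOR 1 = 0
G5 = G4 XNOR G2 = 0 XNOR 0 = 1
G6 = NOT A = NOT 1 = 0
G8 = D AND A = 0 AND 1 = 0
G9 = G4 NAND G5 = 0 NAND 1 = 1
G10 = G9 OR G6 = 1 OR 0 = 1
G12 = G6 NOR G1 = 0 NOR 0 = 1
G13 = G12 AND G9 = 1 AND 1 = 1
G14 = G8 XOR D = 0 XOR 0 = 0

G10 = 1; G13 = 1; G14 = 0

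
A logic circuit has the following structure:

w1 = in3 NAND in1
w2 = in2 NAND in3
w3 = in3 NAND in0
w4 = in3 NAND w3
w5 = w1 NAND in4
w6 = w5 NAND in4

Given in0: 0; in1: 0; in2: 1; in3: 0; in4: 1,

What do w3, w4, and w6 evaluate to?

w3 = 1  w4 = 1  w6 = 1

w1 = in3 NAND in1 = 0 NAND 0 = 1
w3 = in3 NAND in0 = 0 NAND 0 = 1
w4 = in3 NAND w3 = 0 NAND 1 = 1
w5 = w1 NAND in4 = 1 NAND 1 = 0
w6 = w5 NAND in4 = 0 NAND 1 = 1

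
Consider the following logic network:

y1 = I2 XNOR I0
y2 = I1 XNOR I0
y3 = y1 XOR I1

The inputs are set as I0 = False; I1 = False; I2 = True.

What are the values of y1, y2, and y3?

y1 = False  y2 = True  y3 = False

y1 = I2 XNOR I0 = True XNOR False = False
y2 = I1 XNOR I0 = False XNOR False = True
y3 = y1 XOR I1 = False XOR False = False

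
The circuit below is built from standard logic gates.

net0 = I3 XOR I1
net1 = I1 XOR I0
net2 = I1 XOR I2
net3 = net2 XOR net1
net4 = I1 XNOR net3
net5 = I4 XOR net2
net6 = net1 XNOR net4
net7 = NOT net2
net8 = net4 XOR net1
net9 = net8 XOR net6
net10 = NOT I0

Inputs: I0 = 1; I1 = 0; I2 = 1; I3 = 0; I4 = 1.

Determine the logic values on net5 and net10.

net5 = 0, net10 = 0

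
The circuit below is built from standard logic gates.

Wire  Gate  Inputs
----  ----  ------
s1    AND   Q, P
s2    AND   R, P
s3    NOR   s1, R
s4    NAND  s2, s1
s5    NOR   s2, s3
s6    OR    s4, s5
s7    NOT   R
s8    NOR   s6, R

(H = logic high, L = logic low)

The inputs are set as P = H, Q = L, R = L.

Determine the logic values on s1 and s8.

s1 = Q AND P = L AND H = L
s2 = R AND P = L AND H = L
s3 = s1 NOR R = L NOR L = H
s4 = s2 NAND s1 = L NAND L = H
s5 = s2 NOR s3 = L NOR H = L
s6 = s4 OR s5 = H OR L = H
s8 = s6 NOR R = H NOR L = L

s1 = L, s8 = L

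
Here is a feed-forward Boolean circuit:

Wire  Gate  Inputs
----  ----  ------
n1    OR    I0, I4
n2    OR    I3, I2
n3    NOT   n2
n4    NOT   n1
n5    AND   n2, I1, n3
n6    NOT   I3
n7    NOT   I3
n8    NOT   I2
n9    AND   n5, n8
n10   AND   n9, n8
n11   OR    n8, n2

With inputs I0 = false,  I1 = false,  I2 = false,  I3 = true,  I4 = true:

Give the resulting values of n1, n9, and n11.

n1 = I0 OR I4 = false OR true = true
n2 = I3 OR I2 = true OR false = true
n3 = NOT n2 = NOT true = false
n5 = n2 AND I1 AND n3 = true AND false AND false = false
n8 = NOT I2 = NOT false = true
n9 = n5 AND n8 = false AND true = false
n11 = n8 OR n2 = true OR true = true

n1 = true  n9 = false  n11 = true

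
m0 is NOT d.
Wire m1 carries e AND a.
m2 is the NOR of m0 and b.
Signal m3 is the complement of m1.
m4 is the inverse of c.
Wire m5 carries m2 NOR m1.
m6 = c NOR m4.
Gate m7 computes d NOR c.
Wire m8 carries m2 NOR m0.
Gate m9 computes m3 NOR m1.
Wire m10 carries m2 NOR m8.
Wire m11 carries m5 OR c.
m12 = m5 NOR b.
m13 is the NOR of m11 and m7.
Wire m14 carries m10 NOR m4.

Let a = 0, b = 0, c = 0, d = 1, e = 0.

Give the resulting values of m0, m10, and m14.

m0 = NOT d = NOT 1 = 0
m2 = m0 NOR b = 0 NOR 0 = 1
m4 = NOT c = NOT 0 = 1
m8 = m2 NOR m0 = 1 NOR 0 = 0
m10 = m2 NOR m8 = 1 NOR 0 = 0
m14 = m10 NOR m4 = 0 NOR 1 = 0

m0 = 0; m10 = 0; m14 = 0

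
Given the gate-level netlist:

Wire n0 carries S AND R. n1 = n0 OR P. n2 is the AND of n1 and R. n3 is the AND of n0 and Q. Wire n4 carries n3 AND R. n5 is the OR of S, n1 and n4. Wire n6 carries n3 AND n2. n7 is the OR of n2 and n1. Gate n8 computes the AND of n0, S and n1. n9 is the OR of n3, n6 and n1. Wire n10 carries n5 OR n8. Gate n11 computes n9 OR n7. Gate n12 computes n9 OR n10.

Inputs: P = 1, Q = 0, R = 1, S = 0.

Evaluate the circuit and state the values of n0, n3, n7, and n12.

n0 = 0  n3 = 0  n7 = 1  n12 = 1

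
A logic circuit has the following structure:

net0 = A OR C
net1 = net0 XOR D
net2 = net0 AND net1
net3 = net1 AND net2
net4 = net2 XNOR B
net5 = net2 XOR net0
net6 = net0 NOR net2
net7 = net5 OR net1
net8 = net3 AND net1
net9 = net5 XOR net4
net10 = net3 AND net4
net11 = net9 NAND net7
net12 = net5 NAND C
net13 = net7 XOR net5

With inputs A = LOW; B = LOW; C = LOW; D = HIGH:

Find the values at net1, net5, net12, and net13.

net0 = A OR C = LOW OR LOW = LOW
net1 = net0 XOR D = LOW XOR HIGH = HIGH
net2 = net0 AND net1 = LOW AND HIGH = LOW
net5 = net2 XOR net0 = LOW XOR LOW = LOW
net7 = net5 OR net1 = LOW OR HIGH = HIGH
net12 = net5 NAND C = LOW NAND LOW = HIGH
net13 = net7 XOR net5 = HIGH XOR LOW = HIGH

net1 = HIGH; net5 = LOW; net12 = HIGH; net13 = HIGH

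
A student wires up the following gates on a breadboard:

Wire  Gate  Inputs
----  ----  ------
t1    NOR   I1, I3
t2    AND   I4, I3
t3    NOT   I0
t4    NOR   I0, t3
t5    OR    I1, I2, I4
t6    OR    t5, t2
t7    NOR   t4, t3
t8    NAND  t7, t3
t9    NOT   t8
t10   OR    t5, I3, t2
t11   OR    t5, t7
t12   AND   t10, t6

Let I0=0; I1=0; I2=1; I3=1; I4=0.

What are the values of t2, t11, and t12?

t2 = 0, t11 = 1, t12 = 1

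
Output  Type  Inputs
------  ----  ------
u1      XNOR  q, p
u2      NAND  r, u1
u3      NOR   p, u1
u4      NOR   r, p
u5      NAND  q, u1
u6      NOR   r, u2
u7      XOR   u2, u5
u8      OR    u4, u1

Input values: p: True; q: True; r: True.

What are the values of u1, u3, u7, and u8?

u1 = True, u3 = False, u7 = False, u8 = True

u1 = q XNOR p = True XNOR True = True
u2 = r NAND u1 = True NAND True = False
u3 = p NOR u1 = True NOR True = False
u4 = r NOR p = True NOR True = False
u5 = q NAND u1 = True NAND True = False
u7 = u2 XOR u5 = False XOR False = False
u8 = u4 OR u1 = False OR True = True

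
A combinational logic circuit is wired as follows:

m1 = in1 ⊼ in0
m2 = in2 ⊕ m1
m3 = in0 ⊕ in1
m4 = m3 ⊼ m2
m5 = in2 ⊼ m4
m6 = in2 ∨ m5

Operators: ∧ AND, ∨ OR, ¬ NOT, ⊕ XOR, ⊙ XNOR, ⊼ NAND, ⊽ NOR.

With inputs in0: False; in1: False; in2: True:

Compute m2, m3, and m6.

m2 = False, m3 = False, m6 = True

m1 = in1 NAND in0 = False NAND False = True
m2 = in2 XOR m1 = True XOR True = False
m3 = in0 XOR in1 = False XOR False = False
m4 = m3 NAND m2 = False NAND False = True
m5 = in2 NAND m4 = True NAND True = False
m6 = in2 OR m5 = True OR False = True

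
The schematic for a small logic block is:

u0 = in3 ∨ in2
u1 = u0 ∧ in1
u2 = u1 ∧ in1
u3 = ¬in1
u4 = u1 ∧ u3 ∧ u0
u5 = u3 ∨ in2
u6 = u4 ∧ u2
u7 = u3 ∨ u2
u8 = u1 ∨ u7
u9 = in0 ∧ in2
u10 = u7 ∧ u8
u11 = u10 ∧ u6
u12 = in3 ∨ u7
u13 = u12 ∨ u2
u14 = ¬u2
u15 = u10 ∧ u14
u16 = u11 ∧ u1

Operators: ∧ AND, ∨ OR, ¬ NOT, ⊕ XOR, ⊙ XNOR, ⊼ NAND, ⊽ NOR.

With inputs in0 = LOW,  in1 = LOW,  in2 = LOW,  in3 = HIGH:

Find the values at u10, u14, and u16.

u10 = HIGH  u14 = HIGH  u16 = LOW

u0 = in3 OR in2 = HIGH OR LOW = HIGH
u1 = u0 AND in1 = HIGH AND LOW = LOW
u2 = u1 AND in1 = LOW AND LOW = LOW
u3 = NOT in1 = NOT LOW = HIGH
u4 = u1 AND u3 AND u0 = LOW AND HIGH AND HIGH = LOW
u6 = u4 AND u2 = LOW AND LOW = LOW
u7 = u3 OR u2 = HIGH OR LOW = HIGH
u8 = u1 OR u7 = LOW OR HIGH = HIGH
u10 = u7 AND u8 = HIGH AND HIGH = HIGH
u11 = u10 AND u6 = HIGH AND LOW = LOW
u14 = NOT u2 = NOT LOW = HIGH
u16 = u11 AND u1 = LOW AND LOW = LOW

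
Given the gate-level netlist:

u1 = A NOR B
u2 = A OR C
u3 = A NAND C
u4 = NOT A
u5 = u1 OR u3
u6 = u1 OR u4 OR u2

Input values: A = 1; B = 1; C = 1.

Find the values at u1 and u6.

u1 = A NOR B = 1 NOR 1 = 0
u2 = A OR C = 1 OR 1 = 1
u4 = NOT A = NOT 1 = 0
u6 = u1 OR u4 OR u2 = 0 OR 0 OR 1 = 1

u1 = 0, u6 = 1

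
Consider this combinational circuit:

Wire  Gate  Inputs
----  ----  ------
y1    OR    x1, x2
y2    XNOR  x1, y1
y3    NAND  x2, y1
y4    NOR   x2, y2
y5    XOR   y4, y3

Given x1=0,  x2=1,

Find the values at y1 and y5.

y1 = 1; y5 = 0

y1 = x1 OR x2 = 0 OR 1 = 1
y2 = x1 XNOR y1 = 0 XNOR 1 = 0
y3 = x2 NAND y1 = 1 NAND 1 = 0
y4 = x2 NOR y2 = 1 NOR 0 = 0
y5 = y4 XOR y3 = 0 XOR 0 = 0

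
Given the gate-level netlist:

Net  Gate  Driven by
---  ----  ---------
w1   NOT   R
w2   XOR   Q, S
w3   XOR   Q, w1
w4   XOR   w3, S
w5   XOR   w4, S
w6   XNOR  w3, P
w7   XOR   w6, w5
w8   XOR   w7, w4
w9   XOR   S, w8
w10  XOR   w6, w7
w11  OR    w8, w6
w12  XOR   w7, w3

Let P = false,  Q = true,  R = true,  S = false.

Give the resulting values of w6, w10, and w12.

w6 = false  w10 = true  w12 = false

w1 = NOT R = NOT true = false
w3 = Q XOR w1 = true XOR false = true
w4 = w3 XOR S = true XOR false = true
w5 = w4 XOR S = true XOR false = true
w6 = w3 XNOR P = true XNOR false = false
w7 = w6 XOR w5 = false XOR true = true
w10 = w6 XOR w7 = false XOR true = true
w12 = w7 XOR w3 = true XOR true = false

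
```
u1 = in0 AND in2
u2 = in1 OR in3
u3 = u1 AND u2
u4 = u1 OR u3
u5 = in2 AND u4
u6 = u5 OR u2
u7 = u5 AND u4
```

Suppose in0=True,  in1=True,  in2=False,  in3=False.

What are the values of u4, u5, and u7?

u4 = False, u5 = False, u7 = False

u1 = in0 AND in2 = True AND False = False
u2 = in1 OR in3 = True OR False = True
u3 = u1 AND u2 = False AND True = False
u4 = u1 OR u3 = False OR False = False
u5 = in2 AND u4 = False AND False = False
u7 = u5 AND u4 = False AND False = False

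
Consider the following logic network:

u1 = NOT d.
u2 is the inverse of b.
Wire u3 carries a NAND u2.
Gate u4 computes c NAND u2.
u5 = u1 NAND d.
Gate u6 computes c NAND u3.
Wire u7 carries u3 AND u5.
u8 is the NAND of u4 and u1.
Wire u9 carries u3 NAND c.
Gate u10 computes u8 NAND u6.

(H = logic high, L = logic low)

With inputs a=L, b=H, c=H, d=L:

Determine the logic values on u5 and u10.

u1 = NOT d = NOT L = H
u2 = NOT b = NOT H = L
u3 = a NAND u2 = L NAND L = H
u4 = c NAND u2 = H NAND L = H
u5 = u1 NAND d = H NAND L = H
u6 = c NAND u3 = H NAND H = L
u8 = u4 NAND u1 = H NAND H = L
u10 = u8 NAND u6 = L NAND L = H

u5 = H; u10 = H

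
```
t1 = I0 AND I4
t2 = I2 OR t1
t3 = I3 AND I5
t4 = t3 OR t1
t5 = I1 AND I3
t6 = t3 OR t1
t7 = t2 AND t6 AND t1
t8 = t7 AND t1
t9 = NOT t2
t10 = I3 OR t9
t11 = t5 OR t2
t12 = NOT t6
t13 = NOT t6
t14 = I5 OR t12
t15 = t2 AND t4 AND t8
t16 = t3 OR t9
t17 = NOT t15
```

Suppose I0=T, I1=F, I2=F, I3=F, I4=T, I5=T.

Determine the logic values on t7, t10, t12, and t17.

t7 = T  t10 = F  t12 = F  t17 = F

t1 = I0 AND I4 = T AND T = T
t2 = I2 OR t1 = F OR T = T
t3 = I3 AND I5 = F AND T = F
t4 = t3 OR t1 = F OR T = T
t6 = t3 OR t1 = F OR T = T
t7 = t2 AND t6 AND t1 = T AND T AND T = T
t8 = t7 AND t1 = T AND T = T
t9 = NOT t2 = NOT T = F
t10 = I3 OR t9 = F OR F = F
t12 = NOT t6 = NOT T = F
t15 = t2 AND t4 AND t8 = T AND T AND T = T
t17 = NOT t15 = NOT T = F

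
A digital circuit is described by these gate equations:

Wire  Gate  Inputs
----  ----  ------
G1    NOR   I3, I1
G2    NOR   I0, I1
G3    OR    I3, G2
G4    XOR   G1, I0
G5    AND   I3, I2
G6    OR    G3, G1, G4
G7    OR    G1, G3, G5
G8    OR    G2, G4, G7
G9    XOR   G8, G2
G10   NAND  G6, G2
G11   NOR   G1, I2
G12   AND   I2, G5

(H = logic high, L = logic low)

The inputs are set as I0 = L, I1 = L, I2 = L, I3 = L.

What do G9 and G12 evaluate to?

G9 = L, G12 = L

G1 = I3 NOR I1 = L NOR L = H
G2 = I0 NOR I1 = L NOR L = H
G3 = I3 OR G2 = L OR H = H
G4 = G1 XOR I0 = H XOR L = H
G5 = I3 AND I2 = L AND L = L
G7 = G1 OR G3 OR G5 = H OR H OR L = H
G8 = G2 OR G4 OR G7 = H OR H OR H = H
G9 = G8 XOR G2 = H XOR H = L
G12 = I2 AND G5 = L AND L = L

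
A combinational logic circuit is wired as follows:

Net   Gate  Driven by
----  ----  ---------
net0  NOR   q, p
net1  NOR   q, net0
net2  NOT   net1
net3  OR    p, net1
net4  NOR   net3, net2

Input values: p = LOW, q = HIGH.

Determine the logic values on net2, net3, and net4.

net2 = HIGH, net3 = LOW, net4 = LOW

net0 = q NOR p = HIGH NOR LOW = LOW
net1 = q NOR net0 = HIGH NOR LOW = LOW
net2 = NOT net1 = NOT LOW = HIGH
net3 = p OR net1 = LOW OR LOW = LOW
net4 = net3 NOR net2 = LOW NOR HIGH = LOW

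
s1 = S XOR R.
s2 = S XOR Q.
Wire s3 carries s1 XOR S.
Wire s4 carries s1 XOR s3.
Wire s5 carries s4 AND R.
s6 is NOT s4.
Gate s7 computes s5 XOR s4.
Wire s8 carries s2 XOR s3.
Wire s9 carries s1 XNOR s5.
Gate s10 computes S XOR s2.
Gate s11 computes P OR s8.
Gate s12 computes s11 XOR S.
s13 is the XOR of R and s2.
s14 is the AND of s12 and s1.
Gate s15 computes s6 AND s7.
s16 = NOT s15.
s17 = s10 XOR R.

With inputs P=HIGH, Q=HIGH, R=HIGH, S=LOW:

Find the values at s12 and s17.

s1 = S XOR R = LOW XOR HIGH = HIGH
s2 = S XOR Q = LOW XOR HIGH = HIGH
s3 = s1 XOR S = HIGH XOR LOW = HIGH
s8 = s2 XOR s3 = HIGH XOR HIGH = LOW
s10 = S XOR s2 = LOW XOR HIGH = HIGH
s11 = P OR s8 = HIGH OR LOW = HIGH
s12 = s11 XOR S = HIGH XOR LOW = HIGH
s17 = s10 XOR R = HIGH XOR HIGH = LOW

s12 = HIGH; s17 = LOW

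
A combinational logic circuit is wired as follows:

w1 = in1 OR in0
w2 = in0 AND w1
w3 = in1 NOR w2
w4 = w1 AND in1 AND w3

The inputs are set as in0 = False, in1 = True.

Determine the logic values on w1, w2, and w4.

w1 = True, w2 = False, w4 = False

w1 = in1 OR in0 = True OR False = True
w2 = in0 AND w1 = False AND True = False
w3 = in1 NOR w2 = True NOR False = False
w4 = w1 AND in1 AND w3 = True AND True AND False = False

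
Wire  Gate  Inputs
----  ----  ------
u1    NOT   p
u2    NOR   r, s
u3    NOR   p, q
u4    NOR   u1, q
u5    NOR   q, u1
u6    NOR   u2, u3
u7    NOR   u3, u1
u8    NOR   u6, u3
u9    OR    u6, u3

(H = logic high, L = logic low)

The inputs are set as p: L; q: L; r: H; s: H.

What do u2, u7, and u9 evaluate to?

u2 = L; u7 = L; u9 = H

u1 = NOT p = NOT L = H
u2 = r NOR s = H NOR H = L
u3 = p NOR q = L NOR L = H
u6 = u2 NOR u3 = L NOR H = L
u7 = u3 NOR u1 = H NOR H = L
u9 = u6 OR u3 = L OR H = H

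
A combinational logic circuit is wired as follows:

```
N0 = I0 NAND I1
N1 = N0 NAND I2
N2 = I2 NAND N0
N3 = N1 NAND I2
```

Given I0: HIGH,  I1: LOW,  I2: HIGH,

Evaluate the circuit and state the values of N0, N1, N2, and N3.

N0 = HIGH, N1 = LOW, N2 = LOW, N3 = HIGH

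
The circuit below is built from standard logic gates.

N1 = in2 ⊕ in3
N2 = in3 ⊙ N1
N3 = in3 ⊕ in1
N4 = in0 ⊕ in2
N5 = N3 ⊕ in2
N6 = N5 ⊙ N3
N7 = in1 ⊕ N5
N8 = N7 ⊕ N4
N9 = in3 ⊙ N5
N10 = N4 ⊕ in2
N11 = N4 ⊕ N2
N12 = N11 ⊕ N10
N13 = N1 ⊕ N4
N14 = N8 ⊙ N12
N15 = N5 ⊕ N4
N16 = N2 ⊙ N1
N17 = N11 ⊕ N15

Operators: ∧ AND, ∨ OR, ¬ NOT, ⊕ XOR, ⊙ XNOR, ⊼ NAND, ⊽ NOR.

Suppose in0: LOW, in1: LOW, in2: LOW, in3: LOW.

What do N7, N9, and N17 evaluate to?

N7 = LOW  N9 = HIGH  N17 = HIGH

N1 = in2 XOR in3 = LOW XOR LOW = LOW
N2 = in3 XNOR N1 = LOW XNOR LOW = HIGH
N3 = in3 XOR in1 = LOW XOR LOW = LOW
N4 = in0 XOR in2 = LOW XOR LOW = LOW
N5 = N3 XOR in2 = LOW XOR LOW = LOW
N7 = in1 XOR N5 = LOW XOR LOW = LOW
N9 = in3 XNOR N5 = LOW XNOR LOW = HIGH
N11 = N4 XOR N2 = LOW XOR HIGH = HIGH
N15 = N5 XOR N4 = LOW XOR LOW = LOW
N17 = N11 XOR N15 = HIGH XOR LOW = HIGH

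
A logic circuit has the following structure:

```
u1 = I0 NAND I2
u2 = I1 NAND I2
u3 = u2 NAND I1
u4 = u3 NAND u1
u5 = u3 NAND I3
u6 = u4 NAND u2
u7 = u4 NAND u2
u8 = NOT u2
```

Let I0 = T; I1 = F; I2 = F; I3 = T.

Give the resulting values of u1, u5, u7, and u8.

u1 = I0 NAND I2 = T NAND F = T
u2 = I1 NAND I2 = F NAND F = T
u3 = u2 NAND I1 = T NAND F = T
u4 = u3 NAND u1 = T NAND T = F
u5 = u3 NAND I3 = T NAND T = F
u7 = u4 NAND u2 = F NAND T = T
u8 = NOT u2 = NOT T = F

u1 = T, u5 = F, u7 = T, u8 = F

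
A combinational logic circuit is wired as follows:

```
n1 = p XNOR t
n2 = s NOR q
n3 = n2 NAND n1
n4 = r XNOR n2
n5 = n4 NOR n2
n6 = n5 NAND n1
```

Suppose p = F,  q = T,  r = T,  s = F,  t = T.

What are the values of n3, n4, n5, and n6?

n1 = p XNOR t = F XNOR T = F
n2 = s NOR q = F NOR T = F
n3 = n2 NAND n1 = F NAND F = T
n4 = r XNOR n2 = T XNOR F = F
n5 = n4 NOR n2 = F NOR F = T
n6 = n5 NAND n1 = T NAND F = T

n3 = T, n4 = F, n5 = T, n6 = T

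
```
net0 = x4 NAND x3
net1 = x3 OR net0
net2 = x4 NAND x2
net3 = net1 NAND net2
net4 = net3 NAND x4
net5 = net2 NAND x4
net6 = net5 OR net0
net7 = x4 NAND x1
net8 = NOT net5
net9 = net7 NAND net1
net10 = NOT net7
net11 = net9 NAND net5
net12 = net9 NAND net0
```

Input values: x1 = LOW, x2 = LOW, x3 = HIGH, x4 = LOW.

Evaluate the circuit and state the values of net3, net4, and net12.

net3 = LOW  net4 = HIGH  net12 = HIGH

net0 = x4 NAND x3 = LOW NAND HIGH = HIGH
net1 = x3 OR net0 = HIGH OR HIGH = HIGH
net2 = x4 NAND x2 = LOW NAND LOW = HIGH
net3 = net1 NAND net2 = HIGH NAND HIGH = LOW
net4 = net3 NAND x4 = LOW NAND LOW = HIGH
net7 = x4 NAND x1 = LOW NAND LOW = HIGH
net9 = net7 NAND net1 = HIGH NAND HIGH = LOW
net12 = net9 NAND net0 = LOW NAND HIGH = HIGH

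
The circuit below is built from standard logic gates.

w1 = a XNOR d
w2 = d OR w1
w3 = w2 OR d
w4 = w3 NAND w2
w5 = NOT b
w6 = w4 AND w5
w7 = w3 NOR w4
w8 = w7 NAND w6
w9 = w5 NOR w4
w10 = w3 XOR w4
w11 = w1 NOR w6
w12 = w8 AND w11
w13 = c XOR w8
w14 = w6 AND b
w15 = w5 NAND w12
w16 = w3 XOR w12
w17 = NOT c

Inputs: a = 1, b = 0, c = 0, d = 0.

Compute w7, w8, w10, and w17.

w1 = a XNOR d = 1 XNOR 0 = 0
w2 = d OR w1 = 0 OR 0 = 0
w3 = w2 OR d = 0 OR 0 = 0
w4 = w3 NAND w2 = 0 NAND 0 = 1
w5 = NOT b = NOT 0 = 1
w6 = w4 AND w5 = 1 AND 1 = 1
w7 = w3 NOR w4 = 0 NOR 1 = 0
w8 = w7 NAND w6 = 0 NAND 1 = 1
w10 = w3 XOR w4 = 0 XOR 1 = 1
w17 = NOT c = NOT 0 = 1

w7 = 0, w8 = 1, w10 = 1, w17 = 1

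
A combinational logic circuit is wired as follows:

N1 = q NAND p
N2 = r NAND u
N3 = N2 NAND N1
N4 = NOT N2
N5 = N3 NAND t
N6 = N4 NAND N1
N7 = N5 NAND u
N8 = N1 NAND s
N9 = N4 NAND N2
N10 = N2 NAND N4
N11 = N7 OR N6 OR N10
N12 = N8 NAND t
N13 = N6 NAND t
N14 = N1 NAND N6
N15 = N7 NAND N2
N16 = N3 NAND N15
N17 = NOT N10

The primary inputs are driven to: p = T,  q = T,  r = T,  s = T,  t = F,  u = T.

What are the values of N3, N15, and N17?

N1 = q NAND p = T NAND T = F
N2 = r NAND u = T NAND T = F
N3 = N2 NAND N1 = F NAND F = T
N4 = NOT N2 = NOT F = T
N5 = N3 NAND t = T NAND F = T
N7 = N5 NAND u = T NAND T = F
N10 = N2 NAND N4 = F NAND T = T
N15 = N7 NAND N2 = F NAND F = T
N17 = NOT N10 = NOT T = F

N3 = T, N15 = T, N17 = F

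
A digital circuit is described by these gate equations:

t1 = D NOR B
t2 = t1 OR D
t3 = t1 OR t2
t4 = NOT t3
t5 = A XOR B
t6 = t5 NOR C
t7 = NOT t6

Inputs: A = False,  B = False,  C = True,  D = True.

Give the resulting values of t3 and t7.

t1 = D NOR B = True NOR False = False
t2 = t1 OR D = False OR True = True
t3 = t1 OR t2 = False OR True = True
t5 = A XOR B = False XOR False = False
t6 = t5 NOR C = False NOR True = False
t7 = NOT t6 = NOT False = True

t3 = True  t7 = True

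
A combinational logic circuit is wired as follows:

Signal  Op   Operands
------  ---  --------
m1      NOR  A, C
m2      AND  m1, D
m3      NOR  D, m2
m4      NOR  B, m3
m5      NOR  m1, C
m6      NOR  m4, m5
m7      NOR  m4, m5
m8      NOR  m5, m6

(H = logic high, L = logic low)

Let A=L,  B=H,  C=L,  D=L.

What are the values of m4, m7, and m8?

m4 = L, m7 = H, m8 = L

m1 = A NOR C = L NOR L = H
m2 = m1 AND D = H AND L = L
m3 = D NOR m2 = L NOR L = H
m4 = B NOR m3 = H NOR H = L
m5 = m1 NOR C = H NOR L = L
m6 = m4 NOR m5 = L NOR L = H
m7 = m4 NOR m5 = L NOR L = H
m8 = m5 NOR m6 = L NOR H = L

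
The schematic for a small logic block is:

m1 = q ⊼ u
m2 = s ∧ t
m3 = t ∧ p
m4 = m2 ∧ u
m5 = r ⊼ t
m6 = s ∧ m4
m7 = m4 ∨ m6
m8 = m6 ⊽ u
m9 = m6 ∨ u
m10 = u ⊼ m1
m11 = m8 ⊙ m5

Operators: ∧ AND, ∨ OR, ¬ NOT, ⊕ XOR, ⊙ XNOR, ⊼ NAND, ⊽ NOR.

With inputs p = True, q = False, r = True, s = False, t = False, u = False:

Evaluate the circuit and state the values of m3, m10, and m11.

m3 = False  m10 = True  m11 = True

m1 = q NAND u = False NAND False = True
m2 = s AND t = False AND False = False
m3 = t AND p = False AND True = False
m4 = m2 AND u = False AND False = False
m5 = r NAND t = True NAND False = True
m6 = s AND m4 = False AND False = False
m8 = m6 NOR u = False NOR False = True
m10 = u NAND m1 = False NAND True = True
m11 = m8 XNOR m5 = True XNOR True = True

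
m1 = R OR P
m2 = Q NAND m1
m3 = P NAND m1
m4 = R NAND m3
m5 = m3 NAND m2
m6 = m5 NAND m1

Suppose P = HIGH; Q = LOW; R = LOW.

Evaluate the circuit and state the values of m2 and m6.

m2 = HIGH, m6 = LOW

m1 = R OR P = LOW OR HIGH = HIGH
m2 = Q NAND m1 = LOW NAND HIGH = HIGH
m3 = P NAND m1 = HIGH NAND HIGH = LOW
m5 = m3 NAND m2 = LOW NAND HIGH = HIGH
m6 = m5 NAND m1 = HIGH NAND HIGH = LOW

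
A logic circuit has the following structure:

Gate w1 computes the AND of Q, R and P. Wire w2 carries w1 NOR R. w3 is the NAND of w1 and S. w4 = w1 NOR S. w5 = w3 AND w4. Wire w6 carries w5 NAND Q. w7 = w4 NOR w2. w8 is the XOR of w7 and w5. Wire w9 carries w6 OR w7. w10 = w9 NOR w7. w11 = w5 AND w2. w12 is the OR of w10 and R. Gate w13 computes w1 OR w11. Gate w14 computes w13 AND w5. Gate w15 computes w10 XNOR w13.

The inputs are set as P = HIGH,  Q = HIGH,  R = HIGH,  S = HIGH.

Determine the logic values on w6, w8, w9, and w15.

w6 = HIGH  w8 = HIGH  w9 = HIGH  w15 = LOW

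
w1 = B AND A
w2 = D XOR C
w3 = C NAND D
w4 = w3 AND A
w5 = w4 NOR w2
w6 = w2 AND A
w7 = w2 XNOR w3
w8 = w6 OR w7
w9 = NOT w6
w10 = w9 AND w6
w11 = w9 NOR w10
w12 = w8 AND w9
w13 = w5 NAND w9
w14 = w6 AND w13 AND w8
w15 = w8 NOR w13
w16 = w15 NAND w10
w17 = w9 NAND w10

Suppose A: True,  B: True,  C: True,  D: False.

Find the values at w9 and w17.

w9 = False; w17 = True

w2 = D XOR C = False XOR True = True
w6 = w2 AND A = True AND True = True
w9 = NOT w6 = NOT True = False
w10 = w9 AND w6 = False AND True = False
w17 = w9 NAND w10 = False NAND False = True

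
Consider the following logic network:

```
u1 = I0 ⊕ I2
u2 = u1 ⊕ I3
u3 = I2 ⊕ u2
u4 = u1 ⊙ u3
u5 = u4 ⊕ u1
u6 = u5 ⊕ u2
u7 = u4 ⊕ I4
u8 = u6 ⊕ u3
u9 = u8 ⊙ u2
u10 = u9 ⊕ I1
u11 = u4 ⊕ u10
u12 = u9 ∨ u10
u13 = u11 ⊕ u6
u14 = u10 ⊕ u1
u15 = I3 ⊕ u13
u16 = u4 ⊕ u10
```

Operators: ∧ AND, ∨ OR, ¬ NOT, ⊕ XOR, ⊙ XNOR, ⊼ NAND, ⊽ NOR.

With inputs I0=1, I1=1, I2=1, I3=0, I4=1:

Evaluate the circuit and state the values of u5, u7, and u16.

u5 = 0; u7 = 1; u16 = 1

u1 = I0 XOR I2 = 1 XOR 1 = 0
u2 = u1 XOR I3 = 0 XOR 0 = 0
u3 = I2 XOR u2 = 1 XOR 0 = 1
u4 = u1 XNOR u3 = 0 XNOR 1 = 0
u5 = u4 XOR u1 = 0 XOR 0 = 0
u6 = u5 XOR u2 = 0 XOR 0 = 0
u7 = u4 XOR I4 = 0 XOR 1 = 1
u8 = u6 XOR u3 = 0 XOR 1 = 1
u9 = u8 XNOR u2 = 1 XNOR 0 = 0
u10 = u9 XOR I1 = 0 XOR 1 = 1
u16 = u4 XOR u10 = 0 XOR 1 = 1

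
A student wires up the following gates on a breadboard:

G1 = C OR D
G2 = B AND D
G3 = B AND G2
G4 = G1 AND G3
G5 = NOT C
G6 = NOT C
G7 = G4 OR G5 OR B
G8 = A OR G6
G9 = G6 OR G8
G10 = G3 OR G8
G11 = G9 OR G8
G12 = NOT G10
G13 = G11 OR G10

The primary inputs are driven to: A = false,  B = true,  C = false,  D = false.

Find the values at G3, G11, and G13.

G3 = false, G11 = true, G13 = true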